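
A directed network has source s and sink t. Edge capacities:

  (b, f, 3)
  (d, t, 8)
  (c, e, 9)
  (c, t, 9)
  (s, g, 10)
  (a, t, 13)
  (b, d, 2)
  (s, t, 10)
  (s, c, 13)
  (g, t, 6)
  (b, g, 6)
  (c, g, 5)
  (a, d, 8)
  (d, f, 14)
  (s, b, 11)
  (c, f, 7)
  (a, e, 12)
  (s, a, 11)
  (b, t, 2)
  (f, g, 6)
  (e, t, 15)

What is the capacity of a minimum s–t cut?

Augment s→t: bottleneck 10, flow now 10.
Augment s→a→t: bottleneck 11, flow now 21.
Augment s→b→t: bottleneck 2, flow now 23.
Augment s→c→t: bottleneck 9, flow now 32.
Augment s→g→t: bottleneck 6, flow now 38.
Augment s→b→d→t: bottleneck 2, flow now 40.
Augment s→c→e→t: bottleneck 4, flow now 44.
No augmenting path remains; maximum flow = 44.
By max-flow min-cut, the minimum cut capacity equals the max flow.
In the residual graph, reachable from s: {s, b, f, g}.
Min-cut edges: s→a (11), s→c (13), s→t (10), b→d (2), b→t (2), g→t (6); capacity 11 + 13 + 10 + 2 + 2 + 6 = 44.

44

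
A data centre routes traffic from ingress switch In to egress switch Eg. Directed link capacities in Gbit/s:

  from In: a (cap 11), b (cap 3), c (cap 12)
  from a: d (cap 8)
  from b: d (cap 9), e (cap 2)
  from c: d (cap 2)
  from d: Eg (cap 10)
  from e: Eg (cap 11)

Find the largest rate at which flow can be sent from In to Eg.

Augment In→a→d→Eg: bottleneck 8, flow now 8.
Augment In→b→d→Eg: bottleneck 2, flow now 10.
Augment In→b→e→Eg: bottleneck 1, flow now 11.
Augment In→c→d→b→e→Eg: bottleneck 1, flow now 12. (uses reverse residual edge)
No augmenting path remains; maximum flow = 12.
In the residual graph, reachable from In: {In, a, b, c, d}.
Min-cut edges: b→e (2), d→Eg (10); capacity 2 + 10 = 12.
This cut is saturated, so no flow can exceed 12.

12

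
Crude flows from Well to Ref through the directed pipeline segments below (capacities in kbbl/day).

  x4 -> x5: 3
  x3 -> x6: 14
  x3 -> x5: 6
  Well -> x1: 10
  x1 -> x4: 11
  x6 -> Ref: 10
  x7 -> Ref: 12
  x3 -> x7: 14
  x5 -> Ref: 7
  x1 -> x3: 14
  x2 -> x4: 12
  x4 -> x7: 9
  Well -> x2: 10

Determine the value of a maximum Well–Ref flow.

20

Augment Well→x1→x3→x5→Ref: bottleneck 6, flow now 6.
Augment Well→x1→x3→x6→Ref: bottleneck 4, flow now 10.
Augment Well→x2→x4→x5→Ref: bottleneck 1, flow now 11.
Augment Well→x2→x4→x7→Ref: bottleneck 9, flow now 20.
No augmenting path remains; maximum flow = 20.
In the residual graph, reachable from Well: {Well}.
Min-cut edges: Well→x1 (10), Well→x2 (10); capacity 10 + 10 = 20.
This cut is saturated, so no flow can exceed 20.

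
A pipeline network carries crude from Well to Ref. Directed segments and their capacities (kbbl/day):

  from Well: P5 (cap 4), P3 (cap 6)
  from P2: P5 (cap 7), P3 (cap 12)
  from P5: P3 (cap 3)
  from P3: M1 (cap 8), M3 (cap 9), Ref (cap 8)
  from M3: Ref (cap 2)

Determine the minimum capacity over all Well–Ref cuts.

9

Augment Well→P3→Ref: bottleneck 6, flow now 6.
Augment Well→P5→P3→Ref: bottleneck 2, flow now 8.
Augment Well→P5→P3→M3→Ref: bottleneck 1, flow now 9.
No augmenting path remains; maximum flow = 9.
By max-flow min-cut, the minimum cut capacity equals the max flow.
In the residual graph, reachable from Well: {Well, P5}.
Min-cut edges: Well→P3 (6), P5→P3 (3); capacity 6 + 3 = 9.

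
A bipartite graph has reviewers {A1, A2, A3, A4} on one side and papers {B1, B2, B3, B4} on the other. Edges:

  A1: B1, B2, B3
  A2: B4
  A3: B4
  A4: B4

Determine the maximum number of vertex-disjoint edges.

Unit-capacity flow: source→left, listed edges, right→sink; max matching = max flow.
Augmenting path A1→B1 (+1); matched 1.
Augmenting path A2→B4 (+1); matched 2.
No augmenting path remains; maximum matching = 2.
König certificate: {A1, B4} is a vertex cover of size 2 (every listed pair touches it), so no matching can be larger.

2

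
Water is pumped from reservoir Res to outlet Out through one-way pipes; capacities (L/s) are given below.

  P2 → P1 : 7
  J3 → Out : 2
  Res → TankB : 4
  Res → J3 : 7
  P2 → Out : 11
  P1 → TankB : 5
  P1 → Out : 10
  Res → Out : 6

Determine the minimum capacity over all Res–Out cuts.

Augment Res→Out: bottleneck 6, flow now 6.
Augment Res→J3→Out: bottleneck 2, flow now 8.
No augmenting path remains; maximum flow = 8.
By max-flow min-cut, the minimum cut capacity equals the max flow.
In the residual graph, reachable from Res: {Res, J3, TankB}.
Min-cut edges: Res→Out (6), J3→Out (2); capacity 6 + 2 = 8.

8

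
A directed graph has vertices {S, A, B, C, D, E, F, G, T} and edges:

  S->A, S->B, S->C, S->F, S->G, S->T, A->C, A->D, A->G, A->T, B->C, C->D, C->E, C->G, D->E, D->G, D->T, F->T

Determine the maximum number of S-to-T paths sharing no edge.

4

Assign every edge capacity 1; by Menger, the answer equals the max flow.
Path S→T (+1); total 1.
Path S→A→T (+1); total 2.
Path S→F→T (+1); total 3.
Path S→C→D→T (+1); total 4.
No residual S→T path; max flow = 4.
Certifying cut of size 4: {C→D, S→A, S→F, S→T}.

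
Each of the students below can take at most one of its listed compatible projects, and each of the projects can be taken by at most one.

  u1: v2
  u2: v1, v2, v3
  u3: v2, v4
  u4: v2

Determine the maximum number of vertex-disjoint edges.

Unit-capacity flow: source→left, listed edges, right→sink; max matching = max flow.
Augmenting path u1→v2 (+1); matched 1.
Augmenting path u2→v1 (+1); matched 2.
Augmenting path u3→v4 (+1); matched 3.
No augmenting path remains; maximum matching = 3.
König certificate: {u2, u3, v2} is a vertex cover of size 3 (every listed pair touches it), so no matching can be larger.

3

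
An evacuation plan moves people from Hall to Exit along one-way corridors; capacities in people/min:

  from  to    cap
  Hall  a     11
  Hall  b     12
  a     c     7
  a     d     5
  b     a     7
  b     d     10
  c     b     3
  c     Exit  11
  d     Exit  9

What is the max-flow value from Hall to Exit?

16

Augment Hall→a→c→Exit: bottleneck 7, flow now 7.
Augment Hall→a→d→Exit: bottleneck 4, flow now 11.
Augment Hall→b→d→Exit: bottleneck 5, flow now 16.
No augmenting path remains; maximum flow = 16.
In the residual graph, reachable from Hall: {Hall, a, b, d}.
Min-cut edges: a→c (7), d→Exit (9); capacity 7 + 9 = 16.
This cut is saturated, so no flow can exceed 16.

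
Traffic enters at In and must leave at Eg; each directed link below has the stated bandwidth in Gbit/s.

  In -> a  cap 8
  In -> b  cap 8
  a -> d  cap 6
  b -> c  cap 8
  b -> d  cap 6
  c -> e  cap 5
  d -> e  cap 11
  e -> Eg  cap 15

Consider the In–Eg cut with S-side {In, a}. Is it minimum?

Yes — it is a minimum cut (capacity 14).

Given cut capacity: 8 + 6 = 14.
Augment In→a→d→e→Eg: bottleneck 6, flow now 6.
Augment In→b→c→e→Eg: bottleneck 5, flow now 11.
Augment In→b→d→e→Eg: bottleneck 3, flow now 14.
No augmenting path remains; maximum flow = 14.
Cut capacity 14 equals the max flow, so it is a minimum cut.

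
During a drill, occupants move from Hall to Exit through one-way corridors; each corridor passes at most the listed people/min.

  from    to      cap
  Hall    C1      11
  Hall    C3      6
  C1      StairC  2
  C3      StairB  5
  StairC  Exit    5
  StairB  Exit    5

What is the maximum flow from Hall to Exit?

Augment Hall→C1→StairC→Exit: bottleneck 2, flow now 2.
Augment Hall→C3→StairB→Exit: bottleneck 5, flow now 7.
No augmenting path remains; maximum flow = 7.
In the residual graph, reachable from Hall: {Hall, C1, C3}.
Min-cut edges: C1→StairC (2), C3→StairB (5); capacity 2 + 5 = 7.
This cut is saturated, so no flow can exceed 7.

7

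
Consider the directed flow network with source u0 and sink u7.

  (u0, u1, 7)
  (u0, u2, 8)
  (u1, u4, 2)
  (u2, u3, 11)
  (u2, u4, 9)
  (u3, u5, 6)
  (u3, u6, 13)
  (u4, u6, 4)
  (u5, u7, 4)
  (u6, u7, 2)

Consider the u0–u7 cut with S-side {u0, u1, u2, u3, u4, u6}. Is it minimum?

Given cut capacity: 6 + 2 = 8.
Augment u0→u1→u4→u6→u7: bottleneck 2, flow now 2.
Augment u0→u2→u3→u5→u7: bottleneck 4, flow now 6.
No augmenting path remains; maximum flow = 6.
In the residual graph, reachable from u0: {u0, u1, u2, u3, u4, u5, u6}.
Min-cut edges: u5→u7 (4), u6→u7 (2); capacity 4 + 2 = 6.
Cut capacity 8 exceeds the max flow 6, so it is not minimum.

No — its capacity is 8, but the minimum cut has capacity 6.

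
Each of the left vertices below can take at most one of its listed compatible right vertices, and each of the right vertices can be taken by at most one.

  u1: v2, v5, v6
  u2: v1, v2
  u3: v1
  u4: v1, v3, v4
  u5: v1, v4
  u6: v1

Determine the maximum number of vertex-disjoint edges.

Unit-capacity flow: source→left, listed edges, right→sink; max matching = max flow.
Augmenting path u1→v2 (+1); matched 1.
Augmenting path u2→v1 (+1); matched 2.
Augmenting path u4→v3 (+1); matched 3.
Augmenting path u5→v4 (+1); matched 4.
Augmenting path u3→v1→u2→v2→u1→v5 (+1); matched 5.
No augmenting path remains; maximum matching = 5.
König certificate: {u1, u2, u4, u5, v1} is a vertex cover of size 5 (every listed pair touches it), so no matching can be larger.

5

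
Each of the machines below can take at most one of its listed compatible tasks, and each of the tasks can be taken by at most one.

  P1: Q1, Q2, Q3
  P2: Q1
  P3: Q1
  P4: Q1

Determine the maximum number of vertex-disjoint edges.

2

Unit-capacity flow: source→left, listed edges, right→sink; max matching = max flow.
Augmenting path P1→Q1 (+1); matched 1.
Augmenting path P2→Q1→P1→Q2 (+1); matched 2.
No augmenting path remains; maximum matching = 2.
König certificate: {P1, Q1} is a vertex cover of size 2 (every listed pair touches it), so no matching can be larger.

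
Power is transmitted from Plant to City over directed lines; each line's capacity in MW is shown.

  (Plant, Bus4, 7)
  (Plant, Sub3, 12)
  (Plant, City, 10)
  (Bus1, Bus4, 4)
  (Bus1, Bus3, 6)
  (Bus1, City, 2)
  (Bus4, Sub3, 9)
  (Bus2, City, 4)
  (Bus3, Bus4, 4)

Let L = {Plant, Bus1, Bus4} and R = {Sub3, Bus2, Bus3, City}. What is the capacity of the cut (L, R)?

39

Edges leaving {Plant, Bus1, Bus4}: Plant→Sub3 (12), Plant→City (10), Bus1→Bus3 (6), Bus1→City (2), Bus4→Sub3 (9).
Cut capacity = 12 + 10 + 6 + 2 + 9 = 39.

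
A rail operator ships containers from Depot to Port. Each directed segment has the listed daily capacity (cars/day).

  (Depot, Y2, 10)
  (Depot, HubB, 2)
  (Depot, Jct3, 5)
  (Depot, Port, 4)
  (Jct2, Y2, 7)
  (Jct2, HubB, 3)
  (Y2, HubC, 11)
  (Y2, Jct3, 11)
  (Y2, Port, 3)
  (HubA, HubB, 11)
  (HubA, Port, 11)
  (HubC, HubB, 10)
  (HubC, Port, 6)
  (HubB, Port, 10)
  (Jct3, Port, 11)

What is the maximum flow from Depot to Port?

21

Augment Depot→Port: bottleneck 4, flow now 4.
Augment Depot→Y2→Port: bottleneck 3, flow now 7.
Augment Depot→HubB→Port: bottleneck 2, flow now 9.
Augment Depot→Jct3→Port: bottleneck 5, flow now 14.
Augment Depot→Y2→HubC→Port: bottleneck 6, flow now 20.
Augment Depot→Y2→Jct3→Port: bottleneck 1, flow now 21.
No augmenting path remains; maximum flow = 21.
In the residual graph, reachable from Depot: {Depot}.
Min-cut edges: Depot→Y2 (10), Depot→HubB (2), Depot→Jct3 (5), Depot→Port (4); capacity 10 + 2 + 5 + 4 = 21.
This cut is saturated, so no flow can exceed 21.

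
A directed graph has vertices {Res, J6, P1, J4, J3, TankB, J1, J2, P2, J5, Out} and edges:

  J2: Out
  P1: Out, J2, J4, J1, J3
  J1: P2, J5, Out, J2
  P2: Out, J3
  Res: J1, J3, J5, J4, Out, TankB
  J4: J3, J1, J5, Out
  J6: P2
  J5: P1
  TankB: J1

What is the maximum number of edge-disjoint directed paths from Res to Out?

Assign every edge capacity 1; by Menger, the answer equals the max flow.
Path Res→Out (+1); total 1.
Path Res→J4→Out (+1); total 2.
Path Res→J1→Out (+1); total 3.
Path Res→J5→P1→Out (+1); total 4.
Path Res→TankB→J1→J2→Out (+1); total 5.
No residual Res→Out path; max flow = 5.
Certifying cut of size 5: {Res→J1, Res→J4, Res→J5, Res→Out, Res→TankB}.

5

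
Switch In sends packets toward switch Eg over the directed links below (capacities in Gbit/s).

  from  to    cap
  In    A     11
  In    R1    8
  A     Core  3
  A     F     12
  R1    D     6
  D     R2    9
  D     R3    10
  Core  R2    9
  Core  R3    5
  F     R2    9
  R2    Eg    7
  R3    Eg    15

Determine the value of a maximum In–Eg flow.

16

Augment In→A→Core→R2→Eg: bottleneck 3, flow now 3.
Augment In→A→F→R2→Eg: bottleneck 4, flow now 7.
Augment In→R1→D→R3→Eg: bottleneck 6, flow now 13.
Augment In→A→F→R2→Core→R3→Eg: bottleneck 3, flow now 16. (uses reverse residual edge)
No augmenting path remains; maximum flow = 16.
In the residual graph, reachable from In: {In, A, R1, F, R2}.
Min-cut edges: A→Core (3), R1→D (6), R2→Eg (7); capacity 3 + 6 + 7 = 16.
This cut is saturated, so no flow can exceed 16.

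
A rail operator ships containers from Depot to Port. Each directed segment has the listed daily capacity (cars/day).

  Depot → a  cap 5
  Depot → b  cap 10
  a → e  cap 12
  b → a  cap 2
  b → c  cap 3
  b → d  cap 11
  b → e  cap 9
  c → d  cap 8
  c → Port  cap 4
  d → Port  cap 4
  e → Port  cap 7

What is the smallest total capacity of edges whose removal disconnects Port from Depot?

14

Augment Depot→a→e→Port: bottleneck 5, flow now 5.
Augment Depot→b→c→Port: bottleneck 3, flow now 8.
Augment Depot→b→d→Port: bottleneck 4, flow now 12.
Augment Depot→b→e→Port: bottleneck 2, flow now 14.
No augmenting path remains; maximum flow = 14.
By max-flow min-cut, the minimum cut capacity equals the max flow.
In the residual graph, reachable from Depot: {Depot, a, b, d, e}.
Min-cut edges: b→c (3), d→Port (4), e→Port (7); capacity 3 + 4 + 7 = 14.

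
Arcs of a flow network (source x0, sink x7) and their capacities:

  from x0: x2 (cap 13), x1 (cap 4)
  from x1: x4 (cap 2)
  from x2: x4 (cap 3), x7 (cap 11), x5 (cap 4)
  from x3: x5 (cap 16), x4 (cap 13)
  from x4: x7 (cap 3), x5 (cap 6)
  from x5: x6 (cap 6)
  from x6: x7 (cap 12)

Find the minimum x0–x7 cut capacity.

Augment x0→x2→x7: bottleneck 11, flow now 11.
Augment x0→x1→x4→x7: bottleneck 2, flow now 13.
Augment x0→x2→x4→x7: bottleneck 1, flow now 14.
Augment x0→x2→x5→x6→x7: bottleneck 1, flow now 15.
No augmenting path remains; maximum flow = 15.
By max-flow min-cut, the minimum cut capacity equals the max flow.
In the residual graph, reachable from x0: {x0, x1}.
Min-cut edges: x0→x2 (13), x1→x4 (2); capacity 13 + 2 = 15.

15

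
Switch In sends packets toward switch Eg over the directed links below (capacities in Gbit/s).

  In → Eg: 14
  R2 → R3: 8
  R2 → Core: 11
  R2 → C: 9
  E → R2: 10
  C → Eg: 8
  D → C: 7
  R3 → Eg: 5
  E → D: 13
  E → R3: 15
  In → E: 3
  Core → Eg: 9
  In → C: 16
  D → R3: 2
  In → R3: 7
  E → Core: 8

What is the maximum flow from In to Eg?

30

Augment In→Eg: bottleneck 14, flow now 14.
Augment In→C→Eg: bottleneck 8, flow now 22.
Augment In→R3→Eg: bottleneck 5, flow now 27.
Augment In→E→Core→Eg: bottleneck 3, flow now 30.
No augmenting path remains; maximum flow = 30.
In the residual graph, reachable from In: {In, C, R3}.
Min-cut edges: In→E (3), In→Eg (14), C→Eg (8), R3→Eg (5); capacity 3 + 14 + 8 + 5 = 30.
This cut is saturated, so no flow can exceed 30.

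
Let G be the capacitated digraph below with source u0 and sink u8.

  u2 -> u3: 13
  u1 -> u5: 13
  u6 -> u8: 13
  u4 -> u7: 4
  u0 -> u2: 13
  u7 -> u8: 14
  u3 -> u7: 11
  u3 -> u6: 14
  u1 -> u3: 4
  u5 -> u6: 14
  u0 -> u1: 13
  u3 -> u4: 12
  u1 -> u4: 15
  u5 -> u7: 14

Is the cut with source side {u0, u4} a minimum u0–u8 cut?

No — its capacity is 30, but the minimum cut has capacity 26.

Given cut capacity: 13 + 13 + 4 = 30.
Augment u0→u1→u3→u6→u8: bottleneck 4, flow now 4.
Augment u0→u1→u4→u7→u8: bottleneck 4, flow now 8.
Augment u0→u1→u5→u6→u8: bottleneck 5, flow now 13.
Augment u0→u2→u3→u6→u8: bottleneck 4, flow now 17.
Augment u0→u2→u3→u7→u8: bottleneck 9, flow now 26.
No augmenting path remains; maximum flow = 26.
In the residual graph, reachable from u0: {u0}.
Min-cut edges: u0→u1 (13), u0→u2 (13); capacity 13 + 13 = 26.
Cut capacity 30 exceeds the max flow 26, so it is not minimum.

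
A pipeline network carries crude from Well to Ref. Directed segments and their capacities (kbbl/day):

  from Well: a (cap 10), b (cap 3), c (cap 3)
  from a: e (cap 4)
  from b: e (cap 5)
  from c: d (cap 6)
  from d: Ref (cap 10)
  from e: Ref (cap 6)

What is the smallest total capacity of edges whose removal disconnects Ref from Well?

Augment Well→a→e→Ref: bottleneck 4, flow now 4.
Augment Well→b→e→Ref: bottleneck 2, flow now 6.
Augment Well→c→d→Ref: bottleneck 3, flow now 9.
No augmenting path remains; maximum flow = 9.
By max-flow min-cut, the minimum cut capacity equals the max flow.
In the residual graph, reachable from Well: {Well, a, b, e}.
Min-cut edges: Well→c (3), e→Ref (6); capacity 3 + 6 = 9.

9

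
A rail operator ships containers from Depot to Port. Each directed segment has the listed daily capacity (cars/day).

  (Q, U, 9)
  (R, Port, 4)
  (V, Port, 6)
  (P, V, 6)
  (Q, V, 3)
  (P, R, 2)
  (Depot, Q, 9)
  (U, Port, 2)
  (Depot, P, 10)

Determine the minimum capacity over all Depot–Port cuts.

Augment Depot→P→R→Port: bottleneck 2, flow now 2.
Augment Depot→P→V→Port: bottleneck 6, flow now 8.
Augment Depot→Q→U→Port: bottleneck 2, flow now 10.
No augmenting path remains; maximum flow = 10.
By max-flow min-cut, the minimum cut capacity equals the max flow.
In the residual graph, reachable from Depot: {Depot, P, Q, U, V}.
Min-cut edges: P→R (2), U→Port (2), V→Port (6); capacity 2 + 2 + 6 = 10.

10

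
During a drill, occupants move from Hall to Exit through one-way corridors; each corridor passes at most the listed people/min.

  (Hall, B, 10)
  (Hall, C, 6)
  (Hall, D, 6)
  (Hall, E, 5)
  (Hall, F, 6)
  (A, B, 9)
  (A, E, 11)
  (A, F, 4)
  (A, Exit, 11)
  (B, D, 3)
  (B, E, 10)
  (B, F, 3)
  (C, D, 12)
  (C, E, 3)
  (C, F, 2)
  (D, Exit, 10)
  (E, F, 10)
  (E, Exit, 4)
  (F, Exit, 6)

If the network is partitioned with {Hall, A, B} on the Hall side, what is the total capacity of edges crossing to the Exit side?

65

Edges leaving {Hall, A, B}: Hall→C (6), Hall→D (6), Hall→E (5), Hall→F (6), A→E (11), A→F (4), A→Exit (11), B→D (3), B→E (10), B→F (3).
Cut capacity = 6 + 6 + 5 + 6 + 11 + 4 + 11 + 3 + 10 + 3 = 65.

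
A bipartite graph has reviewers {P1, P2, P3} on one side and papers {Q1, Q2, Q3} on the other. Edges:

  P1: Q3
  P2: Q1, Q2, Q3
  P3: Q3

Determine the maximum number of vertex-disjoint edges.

2

Unit-capacity flow: source→left, listed edges, right→sink; max matching = max flow.
Augmenting path P1→Q3 (+1); matched 1.
Augmenting path P2→Q1 (+1); matched 2.
No augmenting path remains; maximum matching = 2.
König certificate: {P2, Q3} is a vertex cover of size 2 (every listed pair touches it), so no matching can be larger.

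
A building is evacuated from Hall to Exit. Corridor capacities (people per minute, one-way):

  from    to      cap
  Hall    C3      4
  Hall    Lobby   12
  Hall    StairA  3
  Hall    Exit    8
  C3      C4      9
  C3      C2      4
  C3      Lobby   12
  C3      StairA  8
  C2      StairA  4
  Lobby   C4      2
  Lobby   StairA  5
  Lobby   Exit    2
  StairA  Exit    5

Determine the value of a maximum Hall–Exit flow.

15

Augment Hall→Exit: bottleneck 8, flow now 8.
Augment Hall→Lobby→Exit: bottleneck 2, flow now 10.
Augment Hall→StairA→Exit: bottleneck 3, flow now 13.
Augment Hall→C3→StairA→Exit: bottleneck 2, flow now 15.
No augmenting path remains; maximum flow = 15.
In the residual graph, reachable from Hall: {Hall, C3, C4, C2, Lobby, StairA}.
Min-cut edges: Hall→Exit (8), Lobby→Exit (2), StairA→Exit (5); capacity 8 + 2 + 5 = 15.
This cut is saturated, so no flow can exceed 15.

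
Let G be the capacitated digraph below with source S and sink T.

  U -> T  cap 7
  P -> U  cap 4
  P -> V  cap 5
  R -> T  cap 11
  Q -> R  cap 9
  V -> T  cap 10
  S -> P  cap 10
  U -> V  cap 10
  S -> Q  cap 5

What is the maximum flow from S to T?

14

Augment S→P→U→T: bottleneck 4, flow now 4.
Augment S→P→V→T: bottleneck 5, flow now 9.
Augment S→Q→R→T: bottleneck 5, flow now 14.
No augmenting path remains; maximum flow = 14.
In the residual graph, reachable from S: {S, P}.
Min-cut edges: S→Q (5), P→U (4), P→V (5); capacity 5 + 4 + 5 = 14.
This cut is saturated, so no flow can exceed 14.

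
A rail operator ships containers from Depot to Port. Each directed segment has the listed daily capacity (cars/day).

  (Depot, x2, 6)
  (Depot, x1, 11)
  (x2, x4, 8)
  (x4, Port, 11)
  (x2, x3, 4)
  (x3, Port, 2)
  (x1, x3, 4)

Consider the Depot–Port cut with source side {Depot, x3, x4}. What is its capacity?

Edges leaving {Depot, x3, x4}: Depot→x1 (11), Depot→x2 (6), x3→Port (2), x4→Port (11).
Cut capacity = 11 + 6 + 2 + 11 = 30.

30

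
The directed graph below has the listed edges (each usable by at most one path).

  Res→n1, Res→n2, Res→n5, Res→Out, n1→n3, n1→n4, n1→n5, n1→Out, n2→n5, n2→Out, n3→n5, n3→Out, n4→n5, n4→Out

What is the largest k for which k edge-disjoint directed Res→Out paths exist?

Assign every edge capacity 1; by Menger, the answer equals the max flow.
Path Res→Out (+1); total 1.
Path Res→n1→Out (+1); total 2.
Path Res→n2→Out (+1); total 3.
No residual Res→Out path; max flow = 3.
Certifying cut of size 3: {Res→Out, Res→n1, Res→n2}.

3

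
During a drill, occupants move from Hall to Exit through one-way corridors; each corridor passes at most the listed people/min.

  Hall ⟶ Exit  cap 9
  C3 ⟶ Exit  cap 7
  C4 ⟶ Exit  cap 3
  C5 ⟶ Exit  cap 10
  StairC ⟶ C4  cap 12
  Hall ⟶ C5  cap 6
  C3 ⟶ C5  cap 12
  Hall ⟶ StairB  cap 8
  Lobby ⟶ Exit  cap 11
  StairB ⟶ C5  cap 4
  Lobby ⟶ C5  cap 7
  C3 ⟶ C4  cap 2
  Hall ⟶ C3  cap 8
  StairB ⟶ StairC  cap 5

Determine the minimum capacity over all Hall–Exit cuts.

Augment Hall→Exit: bottleneck 9, flow now 9.
Augment Hall→C3→Exit: bottleneck 7, flow now 16.
Augment Hall→C5→Exit: bottleneck 6, flow now 22.
Augment Hall→StairB→C5→Exit: bottleneck 4, flow now 26.
Augment Hall→C3→C4→Exit: bottleneck 1, flow now 27.
Augment Hall→StairB→StairC→C4→Exit: bottleneck 2, flow now 29.
No augmenting path remains; maximum flow = 29.
By max-flow min-cut, the minimum cut capacity equals the max flow.
In the residual graph, reachable from Hall: {Hall, StairB, C3, C5, StairC, C4}.
Min-cut edges: Hall→Exit (9), C3→Exit (7), C5→Exit (10), C4→Exit (3); capacity 9 + 7 + 10 + 3 = 29.

29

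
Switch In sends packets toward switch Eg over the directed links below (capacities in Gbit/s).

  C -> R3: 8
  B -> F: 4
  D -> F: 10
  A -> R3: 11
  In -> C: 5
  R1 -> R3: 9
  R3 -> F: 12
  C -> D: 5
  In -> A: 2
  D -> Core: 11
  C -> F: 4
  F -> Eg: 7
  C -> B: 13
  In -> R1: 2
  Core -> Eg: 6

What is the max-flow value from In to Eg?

Augment In→C→F→Eg: bottleneck 4, flow now 4.
Augment In→C→R3→F→Eg: bottleneck 1, flow now 5.
Augment In→R1→R3→F→Eg: bottleneck 2, flow now 7.
Augment In→A→R3→C→D→Core→Eg: bottleneck 1, flow now 8. (uses reverse residual edge)
Augment In→A→R3→F→C→D→Core→Eg: bottleneck 1, flow now 9. (uses reverse residual edge)
No augmenting path remains; maximum flow = 9.
In the residual graph, reachable from In: {In}.
Min-cut edges: In→C (5), In→R1 (2), In→A (2); capacity 5 + 2 + 2 = 9.
This cut is saturated, so no flow can exceed 9.

9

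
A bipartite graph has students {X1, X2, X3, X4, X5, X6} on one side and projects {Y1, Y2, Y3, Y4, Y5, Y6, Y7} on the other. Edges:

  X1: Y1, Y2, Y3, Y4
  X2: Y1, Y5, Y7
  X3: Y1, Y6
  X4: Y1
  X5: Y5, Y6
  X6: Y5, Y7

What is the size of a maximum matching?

Unit-capacity flow: source→left, listed edges, right→sink; max matching = max flow.
Augmenting path X1→Y1 (+1); matched 1.
Augmenting path X2→Y5 (+1); matched 2.
Augmenting path X3→Y6 (+1); matched 3.
Augmenting path X6→Y7 (+1); matched 4.
Augmenting path X4→Y1→X1→Y2 (+1); matched 5.
No augmenting path remains; maximum matching = 5.
König certificate: {X1, Y1, Y5, Y6, Y7} is a vertex cover of size 5 (every listed pair touches it), so no matching can be larger.

5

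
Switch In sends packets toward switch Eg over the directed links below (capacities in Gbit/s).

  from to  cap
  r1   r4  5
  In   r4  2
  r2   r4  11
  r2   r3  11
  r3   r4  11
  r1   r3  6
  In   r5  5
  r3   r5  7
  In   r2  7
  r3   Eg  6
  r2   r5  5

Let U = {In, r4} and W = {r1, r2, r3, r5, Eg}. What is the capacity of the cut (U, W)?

Edges leaving {In, r4}: In→r2 (7), In→r5 (5).
Cut capacity = 7 + 5 = 12.

12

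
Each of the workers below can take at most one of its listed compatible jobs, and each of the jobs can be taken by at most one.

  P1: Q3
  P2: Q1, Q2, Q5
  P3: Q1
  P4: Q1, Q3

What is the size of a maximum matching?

3

Unit-capacity flow: source→left, listed edges, right→sink; max matching = max flow.
Augmenting path P1→Q3 (+1); matched 1.
Augmenting path P2→Q1 (+1); matched 2.
Augmenting path P3→Q1→P2→Q2 (+1); matched 3.
No augmenting path remains; maximum matching = 3.
König certificate: {P2, Q1, Q3} is a vertex cover of size 3 (every listed pair touches it), so no matching can be larger.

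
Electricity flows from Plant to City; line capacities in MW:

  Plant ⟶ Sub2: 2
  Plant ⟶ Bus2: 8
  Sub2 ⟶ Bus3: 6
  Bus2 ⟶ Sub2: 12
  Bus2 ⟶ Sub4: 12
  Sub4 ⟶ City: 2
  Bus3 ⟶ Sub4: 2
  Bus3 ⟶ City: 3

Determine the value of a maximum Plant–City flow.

5

Augment Plant→Sub2→Bus3→City: bottleneck 2, flow now 2.
Augment Plant→Bus2→Sub4→City: bottleneck 2, flow now 4.
Augment Plant→Bus2→Sub2→Bus3→City: bottleneck 1, flow now 5.
No augmenting path remains; maximum flow = 5.
In the residual graph, reachable from Plant: {Plant, Sub2, Bus2, Sub4, Bus3}.
Min-cut edges: Sub4→City (2), Bus3→City (3); capacity 2 + 3 = 5.
This cut is saturated, so no flow can exceed 5.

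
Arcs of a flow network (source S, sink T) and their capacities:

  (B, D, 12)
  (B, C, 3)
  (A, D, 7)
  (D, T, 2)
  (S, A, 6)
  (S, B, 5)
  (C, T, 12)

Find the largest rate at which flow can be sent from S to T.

5

Augment S→A→D→T: bottleneck 2, flow now 2.
Augment S→B→C→T: bottleneck 3, flow now 5.
No augmenting path remains; maximum flow = 5.
In the residual graph, reachable from S: {S, A, B, D}.
Min-cut edges: B→C (3), D→T (2); capacity 3 + 2 = 5.
This cut is saturated, so no flow can exceed 5.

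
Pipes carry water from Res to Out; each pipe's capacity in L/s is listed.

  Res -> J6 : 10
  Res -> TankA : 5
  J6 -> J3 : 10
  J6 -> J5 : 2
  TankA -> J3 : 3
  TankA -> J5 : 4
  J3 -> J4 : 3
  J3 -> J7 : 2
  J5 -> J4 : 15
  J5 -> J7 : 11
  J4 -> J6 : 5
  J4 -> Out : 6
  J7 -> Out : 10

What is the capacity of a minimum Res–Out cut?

11

Augment Res→J6→J3→J4→Out: bottleneck 3, flow now 3.
Augment Res→J6→J3→J7→Out: bottleneck 2, flow now 5.
Augment Res→J6→J5→J4→Out: bottleneck 2, flow now 7.
Augment Res→TankA→J5→J4→Out: bottleneck 1, flow now 8.
Augment Res→TankA→J5→J7→Out: bottleneck 3, flow now 11.
No augmenting path remains; maximum flow = 11.
By max-flow min-cut, the minimum cut capacity equals the max flow.
In the residual graph, reachable from Res: {Res, J6, TankA, J3}.
Min-cut edges: J6→J5 (2), TankA→J5 (4), J3→J4 (3), J3→J7 (2); capacity 2 + 4 + 3 + 2 = 11.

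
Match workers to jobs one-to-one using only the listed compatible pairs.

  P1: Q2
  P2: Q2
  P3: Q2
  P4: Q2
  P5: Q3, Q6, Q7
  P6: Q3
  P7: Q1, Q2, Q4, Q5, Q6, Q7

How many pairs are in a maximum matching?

4

Unit-capacity flow: source→left, listed edges, right→sink; max matching = max flow.
Augmenting path P1→Q2 (+1); matched 1.
Augmenting path P5→Q3 (+1); matched 2.
Augmenting path P7→Q1 (+1); matched 3.
Augmenting path P6→Q3→P5→Q6 (+1); matched 4.
No augmenting path remains; maximum matching = 4.
König certificate: {P5, P6, P7, Q2} is a vertex cover of size 4 (every listed pair touches it), so no matching can be larger.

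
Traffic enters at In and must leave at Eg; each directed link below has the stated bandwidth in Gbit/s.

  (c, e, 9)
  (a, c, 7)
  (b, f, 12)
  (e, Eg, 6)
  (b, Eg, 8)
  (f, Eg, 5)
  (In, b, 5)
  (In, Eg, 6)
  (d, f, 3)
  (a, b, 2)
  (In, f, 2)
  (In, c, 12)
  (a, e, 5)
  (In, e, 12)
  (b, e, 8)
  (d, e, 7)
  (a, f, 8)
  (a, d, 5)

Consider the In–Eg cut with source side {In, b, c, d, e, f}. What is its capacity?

25

Edges leaving {In, b, c, d, e, f}: In→Eg (6), b→Eg (8), e→Eg (6), f→Eg (5).
Cut capacity = 6 + 8 + 6 + 5 = 25.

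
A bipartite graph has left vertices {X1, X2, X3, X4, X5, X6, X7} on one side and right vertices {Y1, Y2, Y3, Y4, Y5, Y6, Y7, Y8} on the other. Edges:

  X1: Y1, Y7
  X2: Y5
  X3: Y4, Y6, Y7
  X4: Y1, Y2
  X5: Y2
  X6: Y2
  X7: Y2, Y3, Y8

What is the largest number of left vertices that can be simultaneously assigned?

6

Unit-capacity flow: source→left, listed edges, right→sink; max matching = max flow.
Augmenting path X1→Y1 (+1); matched 1.
Augmenting path X2→Y5 (+1); matched 2.
Augmenting path X3→Y4 (+1); matched 3.
Augmenting path X4→Y2 (+1); matched 4.
Augmenting path X7→Y3 (+1); matched 5.
Augmenting path X5→Y2→X4→Y1→X1→Y7 (+1); matched 6.
No augmenting path remains; maximum matching = 6.
König certificate: {X1, X2, X3, X4, X7, Y2} is a vertex cover of size 6 (every listed pair touches it), so no matching can be larger.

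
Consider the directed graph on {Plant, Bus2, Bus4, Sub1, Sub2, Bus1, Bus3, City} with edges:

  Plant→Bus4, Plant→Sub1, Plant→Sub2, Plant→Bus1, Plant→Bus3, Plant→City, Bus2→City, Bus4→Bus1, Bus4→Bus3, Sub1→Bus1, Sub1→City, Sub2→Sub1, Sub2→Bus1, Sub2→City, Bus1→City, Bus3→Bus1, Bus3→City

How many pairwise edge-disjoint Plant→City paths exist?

5

Assign every edge capacity 1; by Menger, the answer equals the max flow.
Path Plant→City (+1); total 1.
Path Plant→Sub1→City (+1); total 2.
Path Plant→Sub2→City (+1); total 3.
Path Plant→Bus1→City (+1); total 4.
Path Plant→Bus3→City (+1); total 5.
No residual Plant→City path; max flow = 5.
Certifying cut of size 5: {Bus1→City, Bus3→City, Plant→City, Plant→Sub1, Plant→Sub2}.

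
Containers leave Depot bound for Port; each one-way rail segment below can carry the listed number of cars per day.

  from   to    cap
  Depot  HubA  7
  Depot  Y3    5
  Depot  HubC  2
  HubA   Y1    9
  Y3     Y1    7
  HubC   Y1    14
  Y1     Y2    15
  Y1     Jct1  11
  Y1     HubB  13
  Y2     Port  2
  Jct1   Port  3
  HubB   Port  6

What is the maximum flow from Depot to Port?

Augment Depot→HubA→Y1→Y2→Port: bottleneck 2, flow now 2.
Augment Depot→HubA→Y1→Jct1→Port: bottleneck 3, flow now 5.
Augment Depot→HubA→Y1→HubB→Port: bottleneck 2, flow now 7.
Augment Depot→Y3→Y1→HubB→Port: bottleneck 4, flow now 11.
No augmenting path remains; maximum flow = 11.
In the residual graph, reachable from Depot: {Depot, HubA, Y3, HubC, Y1, Y2, Jct1, HubB}.
Min-cut edges: Y2→Port (2), Jct1→Port (3), HubB→Port (6); capacity 2 + 3 + 6 = 11.
This cut is saturated, so no flow can exceed 11.

11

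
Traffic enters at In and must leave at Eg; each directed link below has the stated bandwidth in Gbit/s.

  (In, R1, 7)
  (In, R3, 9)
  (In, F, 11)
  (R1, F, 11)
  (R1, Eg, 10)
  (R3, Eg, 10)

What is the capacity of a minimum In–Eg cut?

Augment In→R1→Eg: bottleneck 7, flow now 7.
Augment In→R3→Eg: bottleneck 9, flow now 16.
No augmenting path remains; maximum flow = 16.
By max-flow min-cut, the minimum cut capacity equals the max flow.
In the residual graph, reachable from In: {In, F}.
Min-cut edges: In→R1 (7), In→R3 (9); capacity 7 + 9 = 16.

16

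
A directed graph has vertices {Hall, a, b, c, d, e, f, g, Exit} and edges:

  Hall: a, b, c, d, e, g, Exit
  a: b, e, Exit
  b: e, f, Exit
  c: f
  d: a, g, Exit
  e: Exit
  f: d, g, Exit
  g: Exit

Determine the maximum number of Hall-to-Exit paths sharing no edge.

7

Assign every edge capacity 1; by Menger, the answer equals the max flow.
Path Hall→Exit (+1); total 1.
Path Hall→a→Exit (+1); total 2.
Path Hall→b→Exit (+1); total 3.
Path Hall→d→Exit (+1); total 4.
Path Hall→e→Exit (+1); total 5.
Path Hall→g→Exit (+1); total 6.
Path Hall→c→f→Exit (+1); total 7.
No residual Hall→Exit path; max flow = 7.
Certifying cut of size 7: {Hall→Exit, Hall→a, Hall→b, Hall→c, Hall→d, Hall→e, Hall→g}.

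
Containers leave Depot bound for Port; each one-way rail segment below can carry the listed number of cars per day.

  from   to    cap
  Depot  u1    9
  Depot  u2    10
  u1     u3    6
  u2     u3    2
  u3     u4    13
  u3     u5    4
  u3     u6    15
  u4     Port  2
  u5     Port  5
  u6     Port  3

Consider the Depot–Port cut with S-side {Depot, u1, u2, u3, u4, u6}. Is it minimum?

Given cut capacity: 4 + 2 + 3 = 9.
Augment Depot→u1→u3→u4→Port: bottleneck 2, flow now 2.
Augment Depot→u1→u3→u5→Port: bottleneck 4, flow now 6.
Augment Depot→u2→u3→u6→Port: bottleneck 2, flow now 8.
No augmenting path remains; maximum flow = 8.
In the residual graph, reachable from Depot: {Depot, u1, u2}.
Min-cut edges: u1→u3 (6), u2→u3 (2); capacity 6 + 2 = 8.
Cut capacity 9 exceeds the max flow 8, so it is not minimum.

No — its capacity is 9, but the minimum cut has capacity 8.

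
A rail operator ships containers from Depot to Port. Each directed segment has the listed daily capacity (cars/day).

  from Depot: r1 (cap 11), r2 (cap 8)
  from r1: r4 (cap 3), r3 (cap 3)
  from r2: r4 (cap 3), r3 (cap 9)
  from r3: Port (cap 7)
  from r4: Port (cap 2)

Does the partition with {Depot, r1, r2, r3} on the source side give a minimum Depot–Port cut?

No — its capacity is 13, but the minimum cut has capacity 9.

Given cut capacity: 3 + 3 + 7 = 13.
Augment Depot→r1→r3→Port: bottleneck 3, flow now 3.
Augment Depot→r1→r4→Port: bottleneck 2, flow now 5.
Augment Depot→r2→r3→Port: bottleneck 4, flow now 9.
No augmenting path remains; maximum flow = 9.
In the residual graph, reachable from Depot: {Depot, r1, r2, r3, r4}.
Min-cut edges: r3→Port (7), r4→Port (2); capacity 7 + 2 = 9.
Cut capacity 13 exceeds the max flow 9, so it is not minimum.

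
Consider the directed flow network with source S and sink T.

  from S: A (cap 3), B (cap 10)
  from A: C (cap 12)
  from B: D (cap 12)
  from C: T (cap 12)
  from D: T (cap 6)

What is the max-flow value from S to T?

9

Augment S→A→C→T: bottleneck 3, flow now 3.
Augment S→B→D→T: bottleneck 6, flow now 9.
No augmenting path remains; maximum flow = 9.
In the residual graph, reachable from S: {S, B, D}.
Min-cut edges: S→A (3), D→T (6); capacity 3 + 6 = 9.
This cut is saturated, so no flow can exceed 9.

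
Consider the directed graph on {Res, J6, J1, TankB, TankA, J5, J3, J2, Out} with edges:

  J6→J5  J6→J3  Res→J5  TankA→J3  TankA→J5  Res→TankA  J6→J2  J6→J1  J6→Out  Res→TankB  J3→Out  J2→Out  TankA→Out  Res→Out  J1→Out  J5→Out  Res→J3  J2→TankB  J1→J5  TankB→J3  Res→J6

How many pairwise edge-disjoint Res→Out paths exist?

Assign every edge capacity 1; by Menger, the answer equals the max flow.
Path Res→Out (+1); total 1.
Path Res→J6→Out (+1); total 2.
Path Res→TankA→Out (+1); total 3.
Path Res→J5→Out (+1); total 4.
Path Res→J3→Out (+1); total 5.
No residual Res→Out path; max flow = 5.
Certifying cut of size 5: {J3→Out, Res→J5, Res→J6, Res→Out, Res→TankA}.

5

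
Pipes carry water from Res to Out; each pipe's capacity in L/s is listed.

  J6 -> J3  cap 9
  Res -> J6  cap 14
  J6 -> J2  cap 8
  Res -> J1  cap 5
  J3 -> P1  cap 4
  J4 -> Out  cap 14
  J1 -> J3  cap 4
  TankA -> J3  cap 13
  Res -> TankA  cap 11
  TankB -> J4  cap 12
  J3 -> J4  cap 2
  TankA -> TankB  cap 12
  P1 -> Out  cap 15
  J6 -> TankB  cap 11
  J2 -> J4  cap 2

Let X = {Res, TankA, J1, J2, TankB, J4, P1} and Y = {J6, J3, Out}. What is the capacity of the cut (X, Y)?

Edges leaving {Res, TankA, J1, J2, TankB, J4, P1}: Res→J6 (14), TankA→J3 (13), J1→J3 (4), J4→Out (14), P1→Out (15).
Cut capacity = 14 + 13 + 4 + 14 + 15 = 60.

60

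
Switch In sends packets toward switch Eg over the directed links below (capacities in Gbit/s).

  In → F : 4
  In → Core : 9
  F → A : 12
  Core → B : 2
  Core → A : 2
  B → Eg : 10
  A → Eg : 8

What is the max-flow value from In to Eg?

8

Augment In→F→A→Eg: bottleneck 4, flow now 4.
Augment In→Core→B→Eg: bottleneck 2, flow now 6.
Augment In→Core→A→Eg: bottleneck 2, flow now 8.
No augmenting path remains; maximum flow = 8.
In the residual graph, reachable from In: {In, Core}.
Min-cut edges: In→F (4), Core→B (2), Core→A (2); capacity 4 + 2 + 2 = 8.
This cut is saturated, so no flow can exceed 8.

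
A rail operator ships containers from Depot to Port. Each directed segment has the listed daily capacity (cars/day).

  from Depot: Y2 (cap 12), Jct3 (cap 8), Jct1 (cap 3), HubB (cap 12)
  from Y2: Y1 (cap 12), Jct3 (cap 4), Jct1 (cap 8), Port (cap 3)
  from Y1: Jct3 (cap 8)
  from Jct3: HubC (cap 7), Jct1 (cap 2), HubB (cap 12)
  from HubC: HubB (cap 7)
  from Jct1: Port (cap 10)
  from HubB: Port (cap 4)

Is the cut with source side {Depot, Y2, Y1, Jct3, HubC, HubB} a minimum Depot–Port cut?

Given cut capacity: 3 + 8 + 3 + 2 + 4 = 20.
Augment Depot→Y2→Port: bottleneck 3, flow now 3.
Augment Depot→Jct1→Port: bottleneck 3, flow now 6.
Augment Depot→HubB→Port: bottleneck 4, flow now 10.
Augment Depot→Y2→Jct1→Port: bottleneck 7, flow now 17.
No augmenting path remains; maximum flow = 17.
In the residual graph, reachable from Depot: {Depot, Y2, Y1, Jct3, HubC, Jct1, HubB}.
Min-cut edges: Y2→Port (3), Jct1→Port (10), HubB→Port (4); capacity 3 + 10 + 4 = 17.
Cut capacity 20 exceeds the max flow 17, so it is not minimum.

No — its capacity is 20, but the minimum cut has capacity 17.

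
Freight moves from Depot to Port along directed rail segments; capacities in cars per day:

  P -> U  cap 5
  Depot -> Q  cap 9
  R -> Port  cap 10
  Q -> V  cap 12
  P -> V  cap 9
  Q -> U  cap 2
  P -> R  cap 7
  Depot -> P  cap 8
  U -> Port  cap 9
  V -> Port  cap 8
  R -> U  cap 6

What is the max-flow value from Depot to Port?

Augment Depot→P→R→Port: bottleneck 7, flow now 7.
Augment Depot→P→U→Port: bottleneck 1, flow now 8.
Augment Depot→Q→U→Port: bottleneck 2, flow now 10.
Augment Depot→Q→V→Port: bottleneck 7, flow now 17.
No augmenting path remains; maximum flow = 17.
In the residual graph, reachable from Depot: {Depot}.
Min-cut edges: Depot→P (8), Depot→Q (9); capacity 8 + 9 = 17.
This cut is saturated, so no flow can exceed 17.

17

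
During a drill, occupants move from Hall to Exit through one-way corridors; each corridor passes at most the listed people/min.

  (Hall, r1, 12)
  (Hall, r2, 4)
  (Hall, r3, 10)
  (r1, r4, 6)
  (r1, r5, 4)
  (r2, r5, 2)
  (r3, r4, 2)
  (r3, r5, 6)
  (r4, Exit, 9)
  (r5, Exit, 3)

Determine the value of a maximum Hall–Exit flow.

11

Augment Hall→r1→r4→Exit: bottleneck 6, flow now 6.
Augment Hall→r1→r5→Exit: bottleneck 3, flow now 9.
Augment Hall→r3→r4→Exit: bottleneck 2, flow now 11.
No augmenting path remains; maximum flow = 11.
In the residual graph, reachable from Hall: {Hall, r1, r2, r3, r5}.
Min-cut edges: r1→r4 (6), r3→r4 (2), r5→Exit (3); capacity 6 + 2 + 3 = 11.
This cut is saturated, so no flow can exceed 11.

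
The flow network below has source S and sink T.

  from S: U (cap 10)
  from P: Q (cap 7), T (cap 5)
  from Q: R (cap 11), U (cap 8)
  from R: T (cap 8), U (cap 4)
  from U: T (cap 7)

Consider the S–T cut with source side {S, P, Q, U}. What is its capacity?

Edges leaving {S, P, Q, U}: P→T (5), Q→R (11), U→T (7).
Cut capacity = 5 + 11 + 7 = 23.

23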